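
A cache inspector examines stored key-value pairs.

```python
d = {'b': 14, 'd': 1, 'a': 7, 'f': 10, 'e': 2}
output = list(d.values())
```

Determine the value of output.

Step 1: d.values() returns the dictionary values in insertion order.
Therefore output = [14, 1, 7, 10, 2].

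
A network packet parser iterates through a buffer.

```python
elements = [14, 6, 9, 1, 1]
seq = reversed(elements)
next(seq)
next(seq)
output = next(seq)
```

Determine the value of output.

Step 1: reversed([14, 6, 9, 1, 1]) gives iterator: [1, 1, 9, 6, 14].
Step 2: First next() = 1, second next() = 1.
Step 3: Third next() = 9.
Therefore output = 9.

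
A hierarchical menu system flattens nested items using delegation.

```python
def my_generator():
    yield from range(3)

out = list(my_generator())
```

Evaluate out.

Step 1: yield from delegates to the iterable, yielding each element.
Step 2: Collected values: [0, 1, 2].
Therefore out = [0, 1, 2].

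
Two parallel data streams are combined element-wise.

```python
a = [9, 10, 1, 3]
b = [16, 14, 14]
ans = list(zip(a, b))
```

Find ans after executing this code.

Step 1: zip stops at shortest (len(a)=4, len(b)=3):
  Index 0: (9, 16)
  Index 1: (10, 14)
  Index 2: (1, 14)
Step 2: Last element of a (3) has no pair, dropped.
Therefore ans = [(9, 16), (10, 14), (1, 14)].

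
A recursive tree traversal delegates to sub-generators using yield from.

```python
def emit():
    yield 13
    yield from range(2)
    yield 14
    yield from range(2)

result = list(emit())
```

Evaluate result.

Step 1: Trace yields in order:
  yield 13
  yield 0
  yield 1
  yield 14
  yield 0
  yield 1
Therefore result = [13, 0, 1, 14, 0, 1].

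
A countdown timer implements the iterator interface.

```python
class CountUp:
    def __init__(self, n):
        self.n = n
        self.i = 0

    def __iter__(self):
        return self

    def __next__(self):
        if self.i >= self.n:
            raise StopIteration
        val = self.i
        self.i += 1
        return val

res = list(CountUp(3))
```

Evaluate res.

Step 1: CountUp(3) creates an iterator counting 0 to 2.
Step 2: list() consumes all values: [0, 1, 2].
Therefore res = [0, 1, 2].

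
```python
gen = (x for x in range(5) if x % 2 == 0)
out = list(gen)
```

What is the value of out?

Step 1: Filter range(5) keeping only even values:
  x=0: even, included
  x=1: odd, excluded
  x=2: even, included
  x=3: odd, excluded
  x=4: even, included
Therefore out = [0, 2, 4].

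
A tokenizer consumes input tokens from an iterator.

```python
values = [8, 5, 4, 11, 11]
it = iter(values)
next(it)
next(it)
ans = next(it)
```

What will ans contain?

Step 1: Create iterator over [8, 5, 4, 11, 11].
Step 2: next() consumes 8.
Step 3: next() consumes 5.
Step 4: next() returns 4.
Therefore ans = 4.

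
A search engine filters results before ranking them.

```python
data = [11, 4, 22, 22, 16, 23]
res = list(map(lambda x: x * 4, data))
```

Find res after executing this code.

Step 1: Apply lambda x: x * 4 to each element:
  11 -> 44
  4 -> 16
  22 -> 88
  22 -> 88
  16 -> 64
  23 -> 92
Therefore res = [44, 16, 88, 88, 64, 92].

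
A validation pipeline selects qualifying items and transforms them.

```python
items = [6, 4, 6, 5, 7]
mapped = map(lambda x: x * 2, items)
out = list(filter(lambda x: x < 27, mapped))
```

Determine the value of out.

Step 1: Map x * 2:
  6 -> 12
  4 -> 8
  6 -> 12
  5 -> 10
  7 -> 14
Step 2: Filter for < 27:
  12: kept
  8: kept
  12: kept
  10: kept
  14: kept
Therefore out = [12, 8, 12, 10, 14].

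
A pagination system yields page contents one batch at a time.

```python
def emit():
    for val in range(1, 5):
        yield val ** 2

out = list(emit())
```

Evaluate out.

Step 1: For each val in range(1, 5), yield val**2:
  val=1: yield 1**2 = 1
  val=2: yield 2**2 = 4
  val=3: yield 3**2 = 9
  val=4: yield 4**2 = 16
Therefore out = [1, 4, 9, 16].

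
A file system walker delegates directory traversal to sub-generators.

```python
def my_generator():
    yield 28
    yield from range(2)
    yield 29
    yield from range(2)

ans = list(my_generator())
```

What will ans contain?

Step 1: Trace yields in order:
  yield 28
  yield 0
  yield 1
  yield 29
  yield 0
  yield 1
Therefore ans = [28, 0, 1, 29, 0, 1].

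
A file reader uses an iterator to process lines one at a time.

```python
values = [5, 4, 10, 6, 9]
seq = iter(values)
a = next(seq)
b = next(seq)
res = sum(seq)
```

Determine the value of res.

Step 1: Create iterator over [5, 4, 10, 6, 9].
Step 2: a = next() = 5, b = next() = 4.
Step 3: sum() of remaining [10, 6, 9] = 25.
Therefore res = 25.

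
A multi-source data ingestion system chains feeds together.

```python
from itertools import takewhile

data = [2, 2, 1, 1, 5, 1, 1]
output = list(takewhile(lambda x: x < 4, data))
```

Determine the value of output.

Step 1: takewhile stops at first element >= 4:
  2 < 4: take
  2 < 4: take
  1 < 4: take
  1 < 4: take
  5 >= 4: stop
Therefore output = [2, 2, 1, 1].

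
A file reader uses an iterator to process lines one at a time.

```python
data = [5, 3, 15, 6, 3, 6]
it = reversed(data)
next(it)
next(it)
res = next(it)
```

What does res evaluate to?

Step 1: reversed([5, 3, 15, 6, 3, 6]) gives iterator: [6, 3, 6, 15, 3, 5].
Step 2: First next() = 6, second next() = 3.
Step 3: Third next() = 6.
Therefore res = 6.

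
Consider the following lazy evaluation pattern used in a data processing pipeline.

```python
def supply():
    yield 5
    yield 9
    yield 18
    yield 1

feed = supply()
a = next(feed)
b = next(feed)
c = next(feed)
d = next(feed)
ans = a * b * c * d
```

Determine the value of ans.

Step 1: Create generator and consume all values:
  a = next(feed) = 5
  b = next(feed) = 9
  c = next(feed) = 18
  d = next(feed) = 1
Step 2: ans = 5 * 9 * 18 * 1 = 810.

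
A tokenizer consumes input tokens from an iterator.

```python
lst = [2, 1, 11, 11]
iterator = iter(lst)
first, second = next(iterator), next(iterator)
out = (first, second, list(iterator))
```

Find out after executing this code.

Step 1: Create iterator over [2, 1, 11, 11].
Step 2: first = 2, second = 1.
Step 3: Remaining elements: [11, 11].
Therefore out = (2, 1, [11, 11]).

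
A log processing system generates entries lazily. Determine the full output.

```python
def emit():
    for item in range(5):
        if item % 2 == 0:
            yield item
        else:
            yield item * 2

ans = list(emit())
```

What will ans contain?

Step 1: For each item in range(5), yield item if even, else item*2:
  item=0 (even): yield 0
  item=1 (odd): yield 1*2 = 2
  item=2 (even): yield 2
  item=3 (odd): yield 3*2 = 6
  item=4 (even): yield 4
Therefore ans = [0, 2, 2, 6, 4].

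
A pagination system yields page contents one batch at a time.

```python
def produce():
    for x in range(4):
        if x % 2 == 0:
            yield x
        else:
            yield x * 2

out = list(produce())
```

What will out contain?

Step 1: For each x in range(4), yield x if even, else x*2:
  x=0 (even): yield 0
  x=1 (odd): yield 1*2 = 2
  x=2 (even): yield 2
  x=3 (odd): yield 3*2 = 6
Therefore out = [0, 2, 2, 6].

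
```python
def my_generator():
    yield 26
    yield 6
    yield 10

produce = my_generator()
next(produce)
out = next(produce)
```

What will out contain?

Step 1: my_generator() creates a generator.
Step 2: next(produce) yields 26 (consumed and discarded).
Step 3: next(produce) yields 6, assigned to out.
Therefore out = 6.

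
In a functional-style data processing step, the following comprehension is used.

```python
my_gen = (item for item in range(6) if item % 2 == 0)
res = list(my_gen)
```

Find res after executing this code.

Step 1: Filter range(6) keeping only even values:
  item=0: even, included
  item=1: odd, excluded
  item=2: even, included
  item=3: odd, excluded
  item=4: even, included
  item=5: odd, excluded
Therefore res = [0, 2, 4].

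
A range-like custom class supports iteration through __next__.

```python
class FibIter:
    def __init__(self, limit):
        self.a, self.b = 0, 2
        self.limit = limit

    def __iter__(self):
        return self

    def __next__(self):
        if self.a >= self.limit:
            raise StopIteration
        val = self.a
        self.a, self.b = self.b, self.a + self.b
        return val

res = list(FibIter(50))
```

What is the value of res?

Step 1: Fibonacci-like sequence (a=0, b=2) until >= 50:
  Yield 0, then a,b = 2,2
  Yield 2, then a,b = 2,4
  Yield 2, then a,b = 4,6
  Yield 4, then a,b = 6,10
  Yield 6, then a,b = 10,16
  Yield 10, then a,b = 16,26
  Yield 16, then a,b = 26,42
  Yield 26, then a,b = 42,68
  Yield 42, then a,b = 68,110
Step 2: 68 >= 50, stop.
Therefore res = [0, 2, 2, 4, 6, 10, 16, 26, 42].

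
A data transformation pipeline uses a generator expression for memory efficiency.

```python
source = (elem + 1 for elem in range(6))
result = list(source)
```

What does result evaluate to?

Step 1: For each elem in range(6), compute elem+1:
  elem=0: 0+1 = 1
  elem=1: 1+1 = 2
  elem=2: 2+1 = 3
  elem=3: 3+1 = 4
  elem=4: 4+1 = 5
  elem=5: 5+1 = 6
Therefore result = [1, 2, 3, 4, 5, 6].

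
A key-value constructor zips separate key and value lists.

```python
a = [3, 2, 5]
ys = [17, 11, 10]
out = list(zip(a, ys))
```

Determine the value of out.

Step 1: zip pairs elements at same index:
  Index 0: (3, 17)
  Index 1: (2, 11)
  Index 2: (5, 10)
Therefore out = [(3, 17), (2, 11), (5, 10)].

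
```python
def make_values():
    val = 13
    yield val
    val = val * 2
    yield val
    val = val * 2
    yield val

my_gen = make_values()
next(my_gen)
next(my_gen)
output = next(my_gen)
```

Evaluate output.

Step 1: Trace through generator execution:
  Yield 1: val starts at 13, yield 13
  Yield 2: val = 13 * 2 = 26, yield 26
  Yield 3: val = 26 * 2 = 52, yield 52
Step 2: First next() gets 13, second next() gets the second value, third next() yields 52.
Therefore output = 52.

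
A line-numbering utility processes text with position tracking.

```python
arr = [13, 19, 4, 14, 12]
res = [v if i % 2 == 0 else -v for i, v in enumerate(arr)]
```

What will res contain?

Step 1: For each (i, v), keep v if i is even, negate if odd:
  i=0 (even): keep 13
  i=1 (odd): negate to -19
  i=2 (even): keep 4
  i=3 (odd): negate to -14
  i=4 (even): keep 12
Therefore res = [13, -19, 4, -14, 12].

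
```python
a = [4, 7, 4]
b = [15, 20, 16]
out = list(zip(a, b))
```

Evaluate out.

Step 1: zip pairs elements at same index:
  Index 0: (4, 15)
  Index 1: (7, 20)
  Index 2: (4, 16)
Therefore out = [(4, 15), (7, 20), (4, 16)].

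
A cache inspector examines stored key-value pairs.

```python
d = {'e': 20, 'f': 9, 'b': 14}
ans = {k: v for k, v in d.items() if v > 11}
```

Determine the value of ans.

Step 1: Filter items where value > 11:
  'e': 20 > 11: kept
  'f': 9 <= 11: removed
  'b': 14 > 11: kept
Therefore ans = {'e': 20, 'b': 14}.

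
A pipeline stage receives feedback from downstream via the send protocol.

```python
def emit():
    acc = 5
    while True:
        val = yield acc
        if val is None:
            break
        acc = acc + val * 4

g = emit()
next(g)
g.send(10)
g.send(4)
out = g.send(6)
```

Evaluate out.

Step 1: next() -> yield acc=5.
Step 2: send(10) -> val=10, acc = 5 + 10*4 = 45, yield 45.
Step 3: send(4) -> val=4, acc = 45 + 4*4 = 61, yield 61.
Step 4: send(6) -> val=6, acc = 61 + 6*4 = 85, yield 85.
Therefore out = 85.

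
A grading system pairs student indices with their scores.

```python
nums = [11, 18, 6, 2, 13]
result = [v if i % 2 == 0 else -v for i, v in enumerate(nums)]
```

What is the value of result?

Step 1: For each (i, v), keep v if i is even, negate if odd:
  i=0 (even): keep 11
  i=1 (odd): negate to -18
  i=2 (even): keep 6
  i=3 (odd): negate to -2
  i=4 (even): keep 13
Therefore result = [11, -18, 6, -2, 13].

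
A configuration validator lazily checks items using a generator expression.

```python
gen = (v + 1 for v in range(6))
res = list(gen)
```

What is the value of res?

Step 1: For each v in range(6), compute v+1:
  v=0: 0+1 = 1
  v=1: 1+1 = 2
  v=2: 2+1 = 3
  v=3: 3+1 = 4
  v=4: 4+1 = 5
  v=5: 5+1 = 6
Therefore res = [1, 2, 3, 4, 5, 6].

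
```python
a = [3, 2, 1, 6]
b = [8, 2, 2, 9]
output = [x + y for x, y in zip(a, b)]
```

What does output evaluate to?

Step 1: Add corresponding elements:
  3 + 8 = 11
  2 + 2 = 4
  1 + 2 = 3
  6 + 9 = 15
Therefore output = [11, 4, 3, 15].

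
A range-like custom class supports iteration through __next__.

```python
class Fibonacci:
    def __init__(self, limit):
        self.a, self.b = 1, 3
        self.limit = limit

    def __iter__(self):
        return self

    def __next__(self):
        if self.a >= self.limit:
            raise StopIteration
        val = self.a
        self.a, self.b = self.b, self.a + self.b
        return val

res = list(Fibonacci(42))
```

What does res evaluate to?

Step 1: Fibonacci-like sequence (a=1, b=3) until >= 42:
  Yield 1, then a,b = 3,4
  Yield 3, then a,b = 4,7
  Yield 4, then a,b = 7,11
  Yield 7, then a,b = 11,18
  Yield 11, then a,b = 18,29
  Yield 18, then a,b = 29,47
  Yield 29, then a,b = 47,76
Step 2: 47 >= 42, stop.
Therefore res = [1, 3, 4, 7, 11, 18, 29].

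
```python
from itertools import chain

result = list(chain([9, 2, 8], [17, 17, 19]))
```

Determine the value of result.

Step 1: chain() concatenates iterables: [9, 2, 8] + [17, 17, 19].
Therefore result = [9, 2, 8, 17, 17, 19].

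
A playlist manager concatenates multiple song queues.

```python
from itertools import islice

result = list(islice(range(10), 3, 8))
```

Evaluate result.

Step 1: islice(range(10), 3, 8) takes elements at indices [3, 8).
Step 2: Elements: [3, 4, 5, 6, 7].
Therefore result = [3, 4, 5, 6, 7].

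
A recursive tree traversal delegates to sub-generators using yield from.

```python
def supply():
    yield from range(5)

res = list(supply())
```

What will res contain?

Step 1: yield from delegates to the iterable, yielding each element.
Step 2: Collected values: [0, 1, 2, 3, 4].
Therefore res = [0, 1, 2, 3, 4].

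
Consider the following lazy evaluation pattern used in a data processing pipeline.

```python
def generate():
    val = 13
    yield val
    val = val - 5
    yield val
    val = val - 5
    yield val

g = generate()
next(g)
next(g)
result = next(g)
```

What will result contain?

Step 1: Trace through generator execution:
  Yield 1: val starts at 13, yield 13
  Yield 2: val = 13 - 5 = 8, yield 8
  Yield 3: val = 8 - 5 = 3, yield 3
Step 2: First next() gets 13, second next() gets the second value, third next() yields 3.
Therefore result = 3.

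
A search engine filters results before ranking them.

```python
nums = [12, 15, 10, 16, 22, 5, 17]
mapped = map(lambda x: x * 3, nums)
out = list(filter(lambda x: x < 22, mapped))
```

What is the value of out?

Step 1: Map x * 3:
  12 -> 36
  15 -> 45
  10 -> 30
  16 -> 48
  22 -> 66
  5 -> 15
  17 -> 51
Step 2: Filter for < 22:
  36: removed
  45: removed
  30: removed
  48: removed
  66: removed
  15: kept
  51: removed
Therefore out = [15].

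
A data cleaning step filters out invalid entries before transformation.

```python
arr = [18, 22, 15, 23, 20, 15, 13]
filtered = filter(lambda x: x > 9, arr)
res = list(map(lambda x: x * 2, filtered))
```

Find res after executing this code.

Step 1: Filter arr for elements > 9:
  18: kept
  22: kept
  15: kept
  23: kept
  20: kept
  15: kept
  13: kept
Step 2: Map x * 2 on filtered [18, 22, 15, 23, 20, 15, 13]:
  18 -> 36
  22 -> 44
  15 -> 30
  23 -> 46
  20 -> 40
  15 -> 30
  13 -> 26
Therefore res = [36, 44, 30, 46, 40, 30, 26].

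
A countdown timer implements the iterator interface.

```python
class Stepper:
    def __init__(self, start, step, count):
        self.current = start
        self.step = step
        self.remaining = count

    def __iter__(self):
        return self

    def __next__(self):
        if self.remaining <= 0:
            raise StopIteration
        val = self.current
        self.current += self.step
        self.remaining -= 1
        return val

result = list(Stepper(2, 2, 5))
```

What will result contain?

Step 1: Stepper starts at 2, increments by 2, for 5 steps:
  Yield 2, then current += 2
  Yield 4, then current += 2
  Yield 6, then current += 2
  Yield 8, then current += 2
  Yield 10, then current += 2
Therefore result = [2, 4, 6, 8, 10].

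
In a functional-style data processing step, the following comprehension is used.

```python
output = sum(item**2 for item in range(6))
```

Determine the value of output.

Step 1: Compute item**2 for each item in range(6):
  item=0: 0**2 = 0
  item=1: 1**2 = 1
  item=2: 2**2 = 4
  item=3: 3**2 = 9
  item=4: 4**2 = 16
  item=5: 5**2 = 25
Step 2: sum = 0 + 1 + 4 + 9 + 16 + 25 = 55.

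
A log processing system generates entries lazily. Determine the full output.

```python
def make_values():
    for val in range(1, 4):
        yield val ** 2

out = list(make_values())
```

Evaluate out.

Step 1: For each val in range(1, 4), yield val**2:
  val=1: yield 1**2 = 1
  val=2: yield 2**2 = 4
  val=3: yield 3**2 = 9
Therefore out = [1, 4, 9].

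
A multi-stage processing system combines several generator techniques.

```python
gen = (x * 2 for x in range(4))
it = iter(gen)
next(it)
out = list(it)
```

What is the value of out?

Step 1: Generator produces [0, 2, 4, 6].
Step 2: next(it) consumes first element (0).
Step 3: list(it) collects remaining: [2, 4, 6].
Therefore out = [2, 4, 6].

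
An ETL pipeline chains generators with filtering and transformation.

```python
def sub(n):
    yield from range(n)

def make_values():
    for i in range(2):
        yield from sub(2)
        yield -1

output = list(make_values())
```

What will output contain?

Step 1: For each i in range(2):
  i=0: yield from sub(2) -> [0, 1], then yield -1
  i=1: yield from sub(2) -> [0, 1], then yield -1
Therefore output = [0, 1, -1, 0, 1, -1].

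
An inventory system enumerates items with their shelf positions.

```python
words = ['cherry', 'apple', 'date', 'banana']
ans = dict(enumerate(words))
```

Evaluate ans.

Step 1: enumerate pairs indices with words:
  0 -> 'cherry'
  1 -> 'apple'
  2 -> 'date'
  3 -> 'banana'
Therefore ans = {0: 'cherry', 1: 'apple', 2: 'date', 3: 'banana'}.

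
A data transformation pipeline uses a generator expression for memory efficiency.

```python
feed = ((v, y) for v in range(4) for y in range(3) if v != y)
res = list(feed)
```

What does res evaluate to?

Step 1: Nested generator over range(4) x range(3) where v != y:
  (0, 0): excluded (v == y)
  (0, 1): included
  (0, 2): included
  (1, 0): included
  (1, 1): excluded (v == y)
  (1, 2): included
  (2, 0): included
  (2, 1): included
  (2, 2): excluded (v == y)
  (3, 0): included
  (3, 1): included
  (3, 2): included
Therefore res = [(0, 1), (0, 2), (1, 0), (1, 2), (2, 0), (2, 1), (3, 0), (3, 1), (3, 2)].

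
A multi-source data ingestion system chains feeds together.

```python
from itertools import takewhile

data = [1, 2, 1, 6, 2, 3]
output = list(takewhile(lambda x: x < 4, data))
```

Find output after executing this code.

Step 1: takewhile stops at first element >= 4:
  1 < 4: take
  2 < 4: take
  1 < 4: take
  6 >= 4: stop
Therefore output = [1, 2, 1].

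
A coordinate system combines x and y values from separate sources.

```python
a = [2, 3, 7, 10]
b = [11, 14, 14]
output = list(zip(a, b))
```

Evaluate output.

Step 1: zip stops at shortest (len(a)=4, len(b)=3):
  Index 0: (2, 11)
  Index 1: (3, 14)
  Index 2: (7, 14)
Step 2: Last element of a (10) has no pair, dropped.
Therefore output = [(2, 11), (3, 14), (7, 14)].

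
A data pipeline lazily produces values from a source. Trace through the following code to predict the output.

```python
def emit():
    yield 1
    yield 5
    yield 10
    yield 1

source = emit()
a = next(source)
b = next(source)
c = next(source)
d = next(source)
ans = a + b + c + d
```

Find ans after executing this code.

Step 1: Create generator and consume all values:
  a = next(source) = 1
  b = next(source) = 5
  c = next(source) = 10
  d = next(source) = 1
Step 2: ans = 1 + 5 + 10 + 1 = 17.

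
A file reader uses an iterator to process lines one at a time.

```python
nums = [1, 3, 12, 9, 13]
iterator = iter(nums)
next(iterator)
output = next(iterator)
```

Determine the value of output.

Step 1: Create iterator over [1, 3, 12, 9, 13].
Step 2: next() consumes 1.
Step 3: next() returns 3.
Therefore output = 3.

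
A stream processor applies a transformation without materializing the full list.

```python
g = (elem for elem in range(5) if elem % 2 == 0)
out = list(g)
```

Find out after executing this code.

Step 1: Filter range(5) keeping only even values:
  elem=0: even, included
  elem=1: odd, excluded
  elem=2: even, included
  elem=3: odd, excluded
  elem=4: even, included
Therefore out = [0, 2, 4].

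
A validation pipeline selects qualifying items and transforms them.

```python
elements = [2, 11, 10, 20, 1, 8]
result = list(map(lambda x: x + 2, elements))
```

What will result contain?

Step 1: Apply lambda x: x + 2 to each element:
  2 -> 4
  11 -> 13
  10 -> 12
  20 -> 22
  1 -> 3
  8 -> 10
Therefore result = [4, 13, 12, 22, 3, 10].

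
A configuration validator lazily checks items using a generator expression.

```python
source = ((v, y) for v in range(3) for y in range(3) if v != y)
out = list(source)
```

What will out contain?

Step 1: Nested generator over range(3) x range(3) where v != y:
  (0, 0): excluded (v == y)
  (0, 1): included
  (0, 2): included
  (1, 0): included
  (1, 1): excluded (v == y)
  (1, 2): included
  (2, 0): included
  (2, 1): included
  (2, 2): excluded (v == y)
Therefore out = [(0, 1), (0, 2), (1, 0), (1, 2), (2, 0), (2, 1)].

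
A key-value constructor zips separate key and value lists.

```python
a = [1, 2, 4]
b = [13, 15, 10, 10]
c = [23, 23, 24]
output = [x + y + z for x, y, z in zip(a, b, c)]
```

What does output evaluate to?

Step 1: zip three lists (truncates to shortest, len=3):
  1 + 13 + 23 = 37
  2 + 15 + 23 = 40
  4 + 10 + 24 = 38
Therefore output = [37, 40, 38].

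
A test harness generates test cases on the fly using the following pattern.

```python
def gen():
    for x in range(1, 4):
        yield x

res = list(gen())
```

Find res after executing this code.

Step 1: The generator yields each value from range(1, 4).
Step 2: list() consumes all yields: [1, 2, 3].
Therefore res = [1, 2, 3].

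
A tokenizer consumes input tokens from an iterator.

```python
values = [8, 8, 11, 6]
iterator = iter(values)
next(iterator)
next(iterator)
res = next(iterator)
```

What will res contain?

Step 1: Create iterator over [8, 8, 11, 6].
Step 2: next() consumes 8.
Step 3: next() consumes 8.
Step 4: next() returns 11.
Therefore res = 11.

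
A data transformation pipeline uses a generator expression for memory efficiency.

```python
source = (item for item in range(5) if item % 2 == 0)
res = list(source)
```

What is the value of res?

Step 1: Filter range(5) keeping only even values:
  item=0: even, included
  item=1: odd, excluded
  item=2: even, included
  item=3: odd, excluded
  item=4: even, included
Therefore res = [0, 2, 4].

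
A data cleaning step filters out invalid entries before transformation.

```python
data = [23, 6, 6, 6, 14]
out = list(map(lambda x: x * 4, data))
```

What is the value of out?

Step 1: Apply lambda x: x * 4 to each element:
  23 -> 92
  6 -> 24
  6 -> 24
  6 -> 24
  14 -> 56
Therefore out = [92, 24, 24, 24, 56].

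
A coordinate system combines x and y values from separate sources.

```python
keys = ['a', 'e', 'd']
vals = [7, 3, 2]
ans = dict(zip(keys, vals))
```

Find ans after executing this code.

Step 1: zip pairs keys with values:
  'a' -> 7
  'e' -> 3
  'd' -> 2
Therefore ans = {'a': 7, 'e': 3, 'd': 2}.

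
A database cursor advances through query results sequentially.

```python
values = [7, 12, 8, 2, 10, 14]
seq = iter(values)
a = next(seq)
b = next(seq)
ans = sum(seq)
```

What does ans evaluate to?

Step 1: Create iterator over [7, 12, 8, 2, 10, 14].
Step 2: a = next() = 7, b = next() = 12.
Step 3: sum() of remaining [8, 2, 10, 14] = 34.
Therefore ans = 34.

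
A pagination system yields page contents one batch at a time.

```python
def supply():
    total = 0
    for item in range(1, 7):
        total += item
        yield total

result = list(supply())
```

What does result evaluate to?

Step 1: Generator accumulates running sum:
  item=1: total = 1, yield 1
  item=2: total = 3, yield 3
  item=3: total = 6, yield 6
  item=4: total = 10, yield 10
  item=5: total = 15, yield 15
  item=6: total = 21, yield 21
Therefore result = [1, 3, 6, 10, 15, 21].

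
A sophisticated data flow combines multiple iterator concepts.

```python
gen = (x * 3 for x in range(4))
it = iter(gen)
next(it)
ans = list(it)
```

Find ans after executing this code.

Step 1: Generator produces [0, 3, 6, 9].
Step 2: next(it) consumes first element (0).
Step 3: list(it) collects remaining: [3, 6, 9].
Therefore ans = [3, 6, 9].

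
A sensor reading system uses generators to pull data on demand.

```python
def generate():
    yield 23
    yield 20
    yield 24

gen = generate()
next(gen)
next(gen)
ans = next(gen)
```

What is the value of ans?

Step 1: generate() creates a generator.
Step 2: next(gen) yields 23 (consumed and discarded).
Step 3: next(gen) yields 20 (consumed and discarded).
Step 4: next(gen) yields 24, assigned to ans.
Therefore ans = 24.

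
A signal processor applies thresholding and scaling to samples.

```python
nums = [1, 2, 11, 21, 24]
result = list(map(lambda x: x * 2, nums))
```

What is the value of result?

Step 1: Apply lambda x: x * 2 to each element:
  1 -> 2
  2 -> 4
  11 -> 22
  21 -> 42
  24 -> 48
Therefore result = [2, 4, 22, 42, 48].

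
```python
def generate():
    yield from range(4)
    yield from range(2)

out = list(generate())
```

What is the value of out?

Step 1: Trace yields in order:
  yield 0
  yield 1
  yield 2
  yield 3
  yield 0
  yield 1
Therefore out = [0, 1, 2, 3, 0, 1].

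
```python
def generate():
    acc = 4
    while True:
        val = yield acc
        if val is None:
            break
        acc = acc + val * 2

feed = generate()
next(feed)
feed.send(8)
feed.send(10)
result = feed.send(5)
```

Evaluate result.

Step 1: next() -> yield acc=4.
Step 2: send(8) -> val=8, acc = 4 + 8*2 = 20, yield 20.
Step 3: send(10) -> val=10, acc = 20 + 10*2 = 40, yield 40.
Step 4: send(5) -> val=5, acc = 40 + 5*2 = 50, yield 50.
Therefore result = 50.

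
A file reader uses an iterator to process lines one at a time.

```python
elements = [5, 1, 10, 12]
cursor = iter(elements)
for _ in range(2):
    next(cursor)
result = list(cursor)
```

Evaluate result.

Step 1: Create iterator over [5, 1, 10, 12].
Step 2: Advance 2 positions (consuming [5, 1]).
Step 3: list() collects remaining elements: [10, 12].
Therefore result = [10, 12].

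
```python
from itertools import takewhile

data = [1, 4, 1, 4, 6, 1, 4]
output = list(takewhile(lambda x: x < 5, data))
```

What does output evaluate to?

Step 1: takewhile stops at first element >= 5:
  1 < 5: take
  4 < 5: take
  1 < 5: take
  4 < 5: take
  6 >= 5: stop
Therefore output = [1, 4, 1, 4].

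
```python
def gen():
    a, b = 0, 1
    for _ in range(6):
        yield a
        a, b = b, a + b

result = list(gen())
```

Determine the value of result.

Step 1: Fibonacci-like sequence starting with a=0, b=1:
  Iteration 1: yield a=0, then a,b = 1,1
  Iteration 2: yield a=1, then a,b = 1,2
  Iteration 3: yield a=1, then a,b = 2,3
  Iteration 4: yield a=2, then a,b = 3,5
  Iteration 5: yield a=3, then a,b = 5,8
  Iteration 6: yield a=5, then a,b = 8,13
Therefore result = [0, 1, 1, 2, 3, 5].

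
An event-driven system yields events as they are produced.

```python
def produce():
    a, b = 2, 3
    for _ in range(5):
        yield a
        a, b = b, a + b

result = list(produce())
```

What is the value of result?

Step 1: Fibonacci-like sequence starting with a=2, b=3:
  Iteration 1: yield a=2, then a,b = 3,5
  Iteration 2: yield a=3, then a,b = 5,8
  Iteration 3: yield a=5, then a,b = 8,13
  Iteration 4: yield a=8, then a,b = 13,21
  Iteration 5: yield a=13, then a,b = 21,34
Therefore result = [2, 3, 5, 8, 13].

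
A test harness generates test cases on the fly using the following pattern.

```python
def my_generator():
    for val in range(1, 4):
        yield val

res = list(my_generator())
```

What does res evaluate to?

Step 1: The generator yields each value from range(1, 4).
Step 2: list() consumes all yields: [1, 2, 3].
Therefore res = [1, 2, 3].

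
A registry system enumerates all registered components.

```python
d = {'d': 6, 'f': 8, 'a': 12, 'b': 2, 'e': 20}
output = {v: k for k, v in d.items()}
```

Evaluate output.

Step 1: Invert dict (swap keys and values):
  'd': 6 -> 6: 'd'
  'f': 8 -> 8: 'f'
  'a': 12 -> 12: 'a'
  'b': 2 -> 2: 'b'
  'e': 20 -> 20: 'e'
Therefore output = {6: 'd', 8: 'f', 12: 'a', 2: 'b', 20: 'e'}.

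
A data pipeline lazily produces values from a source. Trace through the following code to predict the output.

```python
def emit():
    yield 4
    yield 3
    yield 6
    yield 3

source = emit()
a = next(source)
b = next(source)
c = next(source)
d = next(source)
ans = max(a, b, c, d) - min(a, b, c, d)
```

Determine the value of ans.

Step 1: Create generator and consume all values:
  a = next(source) = 4
  b = next(source) = 3
  c = next(source) = 6
  d = next(source) = 3
Step 2: max = 6, min = 3, ans = 6 - 3 = 3.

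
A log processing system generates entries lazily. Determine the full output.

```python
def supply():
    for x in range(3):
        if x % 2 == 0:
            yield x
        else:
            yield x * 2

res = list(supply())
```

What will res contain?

Step 1: For each x in range(3), yield x if even, else x*2:
  x=0 (even): yield 0
  x=1 (odd): yield 1*2 = 2
  x=2 (even): yield 2
Therefore res = [0, 2, 2].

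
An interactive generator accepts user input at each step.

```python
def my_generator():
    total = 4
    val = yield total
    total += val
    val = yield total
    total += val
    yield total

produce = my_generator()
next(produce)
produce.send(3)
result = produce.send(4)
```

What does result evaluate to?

Step 1: next() -> yield total=4.
Step 2: send(3) -> val=3, total = 4+3 = 7, yield 7.
Step 3: send(4) -> val=4, total = 7+4 = 11, yield 11.
Therefore result = 11.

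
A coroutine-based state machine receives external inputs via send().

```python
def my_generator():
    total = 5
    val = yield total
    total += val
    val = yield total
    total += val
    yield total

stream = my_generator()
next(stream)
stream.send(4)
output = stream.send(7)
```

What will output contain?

Step 1: next() -> yield total=5.
Step 2: send(4) -> val=4, total = 5+4 = 9, yield 9.
Step 3: send(7) -> val=7, total = 9+7 = 16, yield 16.
Therefore output = 16.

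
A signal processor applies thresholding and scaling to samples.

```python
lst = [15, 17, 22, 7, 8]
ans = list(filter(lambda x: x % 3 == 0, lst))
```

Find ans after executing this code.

Step 1: Filter elements divisible by 3:
  15 % 3 = 0: kept
  17 % 3 = 2: removed
  22 % 3 = 1: removed
  7 % 3 = 1: removed
  8 % 3 = 2: removed
Therefore ans = [15].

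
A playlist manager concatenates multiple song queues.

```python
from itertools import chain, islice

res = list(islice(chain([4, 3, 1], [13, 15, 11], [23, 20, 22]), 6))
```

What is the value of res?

Step 1: chain([4, 3, 1], [13, 15, 11], [23, 20, 22]) = [4, 3, 1, 13, 15, 11, 23, 20, 22].
Step 2: islice takes first 6 elements: [4, 3, 1, 13, 15, 11].
Therefore res = [4, 3, 1, 13, 15, 11].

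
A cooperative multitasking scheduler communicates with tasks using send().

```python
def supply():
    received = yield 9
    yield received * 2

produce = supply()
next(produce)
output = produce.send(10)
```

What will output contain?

Step 1: next(produce) advances to first yield, producing 9.
Step 2: send(10) resumes, received = 10.
Step 3: yield received * 2 = 10 * 2 = 20.
Therefore output = 20.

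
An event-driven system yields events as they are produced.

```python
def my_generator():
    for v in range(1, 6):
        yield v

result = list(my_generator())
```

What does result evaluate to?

Step 1: The generator yields each value from range(1, 6).
Step 2: list() consumes all yields: [1, 2, 3, 4, 5].
Therefore result = [1, 2, 3, 4, 5].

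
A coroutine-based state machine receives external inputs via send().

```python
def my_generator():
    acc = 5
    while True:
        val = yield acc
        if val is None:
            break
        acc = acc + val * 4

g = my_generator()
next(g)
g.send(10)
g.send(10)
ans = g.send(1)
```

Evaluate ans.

Step 1: next() -> yield acc=5.
Step 2: send(10) -> val=10, acc = 5 + 10*4 = 45, yield 45.
Step 3: send(10) -> val=10, acc = 45 + 10*4 = 85, yield 85.
Step 4: send(1) -> val=1, acc = 85 + 1*4 = 89, yield 89.
Therefore ans = 89.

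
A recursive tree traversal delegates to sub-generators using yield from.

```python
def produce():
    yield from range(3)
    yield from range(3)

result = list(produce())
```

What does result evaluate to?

Step 1: Trace yields in order:
  yield 0
  yield 1
  yield 2
  yield 0
  yield 1
  yield 2
Therefore result = [0, 1, 2, 0, 1, 2].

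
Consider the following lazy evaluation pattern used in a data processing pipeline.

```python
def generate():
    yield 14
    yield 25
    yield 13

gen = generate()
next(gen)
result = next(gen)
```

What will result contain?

Step 1: generate() creates a generator.
Step 2: next(gen) yields 14 (consumed and discarded).
Step 3: next(gen) yields 25, assigned to result.
Therefore result = 25.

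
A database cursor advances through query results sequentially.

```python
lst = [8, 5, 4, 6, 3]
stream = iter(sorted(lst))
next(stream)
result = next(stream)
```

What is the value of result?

Step 1: sorted([8, 5, 4, 6, 3]) = [3, 4, 5, 6, 8].
Step 2: Create iterator and skip 1 elements.
Step 3: next() returns 4.
Therefore result = 4.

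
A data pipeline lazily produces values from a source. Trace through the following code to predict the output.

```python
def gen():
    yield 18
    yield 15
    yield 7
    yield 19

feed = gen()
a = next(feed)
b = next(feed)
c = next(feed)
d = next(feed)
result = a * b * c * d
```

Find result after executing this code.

Step 1: Create generator and consume all values:
  a = next(feed) = 18
  b = next(feed) = 15
  c = next(feed) = 7
  d = next(feed) = 19
Step 2: result = 18 * 15 * 7 * 19 = 35910.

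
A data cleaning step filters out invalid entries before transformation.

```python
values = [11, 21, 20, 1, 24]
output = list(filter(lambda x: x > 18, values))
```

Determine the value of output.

Step 1: Filter elements > 18:
  11: removed
  21: kept
  20: kept
  1: removed
  24: kept
Therefore output = [21, 20, 24].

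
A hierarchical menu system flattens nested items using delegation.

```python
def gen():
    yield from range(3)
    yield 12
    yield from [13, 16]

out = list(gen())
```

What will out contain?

Step 1: Trace yields in order:
  yield 0
  yield 1
  yield 2
  yield 12
  yield 13
  yield 16
Therefore out = [0, 1, 2, 12, 13, 16].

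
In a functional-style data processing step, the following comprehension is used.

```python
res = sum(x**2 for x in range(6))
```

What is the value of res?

Step 1: Compute x**2 for each x in range(6):
  x=0: 0**2 = 0
  x=1: 1**2 = 1
  x=2: 2**2 = 4
  x=3: 3**2 = 9
  x=4: 4**2 = 16
  x=5: 5**2 = 25
Step 2: sum = 0 + 1 + 4 + 9 + 16 + 25 = 55.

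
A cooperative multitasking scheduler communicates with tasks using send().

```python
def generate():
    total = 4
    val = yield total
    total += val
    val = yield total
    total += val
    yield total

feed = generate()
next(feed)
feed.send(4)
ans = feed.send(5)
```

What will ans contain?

Step 1: next() -> yield total=4.
Step 2: send(4) -> val=4, total = 4+4 = 8, yield 8.
Step 3: send(5) -> val=5, total = 8+5 = 13, yield 13.
Therefore ans = 13.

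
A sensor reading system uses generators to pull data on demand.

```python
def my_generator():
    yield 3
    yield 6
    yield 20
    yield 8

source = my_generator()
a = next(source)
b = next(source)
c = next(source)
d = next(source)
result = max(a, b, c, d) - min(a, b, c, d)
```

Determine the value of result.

Step 1: Create generator and consume all values:
  a = next(source) = 3
  b = next(source) = 6
  c = next(source) = 20
  d = next(source) = 8
Step 2: max = 20, min = 3, result = 20 - 3 = 17.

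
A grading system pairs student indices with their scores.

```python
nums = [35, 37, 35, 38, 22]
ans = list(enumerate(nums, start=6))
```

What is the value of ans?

Step 1: enumerate with start=6:
  (6, 35)
  (7, 37)
  (8, 35)
  (9, 38)
  (10, 22)
Therefore ans = [(6, 35), (7, 37), (8, 35), (9, 38), (10, 22)].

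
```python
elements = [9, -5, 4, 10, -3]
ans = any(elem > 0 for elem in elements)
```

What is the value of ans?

Step 1: Check elem > 0 for each element in [9, -5, 4, 10, -3]:
  9 > 0: True
  -5 > 0: False
  4 > 0: True
  10 > 0: True
  -3 > 0: False
Step 2: any() returns True.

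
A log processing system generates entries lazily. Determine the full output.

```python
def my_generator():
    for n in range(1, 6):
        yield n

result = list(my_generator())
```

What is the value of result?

Step 1: The generator yields each value from range(1, 6).
Step 2: list() consumes all yields: [1, 2, 3, 4, 5].
Therefore result = [1, 2, 3, 4, 5].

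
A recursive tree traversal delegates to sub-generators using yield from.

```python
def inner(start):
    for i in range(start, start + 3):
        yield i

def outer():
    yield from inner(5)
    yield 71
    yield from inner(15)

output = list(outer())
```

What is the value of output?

Step 1: outer() delegates to inner(5):
  yield 5
  yield 6
  yield 7
Step 2: yield 71
Step 3: Delegates to inner(15):
  yield 15
  yield 16
  yield 17
Therefore output = [5, 6, 7, 71, 15, 16, 17].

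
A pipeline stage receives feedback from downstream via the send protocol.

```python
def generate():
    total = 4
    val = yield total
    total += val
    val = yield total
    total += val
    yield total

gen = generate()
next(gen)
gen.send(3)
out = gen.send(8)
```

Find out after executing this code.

Step 1: next() -> yield total=4.
Step 2: send(3) -> val=3, total = 4+3 = 7, yield 7.
Step 3: send(8) -> val=8, total = 7+8 = 15, yield 15.
Therefore out = 15.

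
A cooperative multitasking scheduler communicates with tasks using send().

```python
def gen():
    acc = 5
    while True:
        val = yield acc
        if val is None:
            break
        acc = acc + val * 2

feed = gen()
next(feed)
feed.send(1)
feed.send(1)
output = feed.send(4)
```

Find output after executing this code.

Step 1: next() -> yield acc=5.
Step 2: send(1) -> val=1, acc = 5 + 1*2 = 7, yield 7.
Step 3: send(1) -> val=1, acc = 7 + 1*2 = 9, yield 9.
Step 4: send(4) -> val=4, acc = 9 + 4*2 = 17, yield 17.
Therefore output = 17.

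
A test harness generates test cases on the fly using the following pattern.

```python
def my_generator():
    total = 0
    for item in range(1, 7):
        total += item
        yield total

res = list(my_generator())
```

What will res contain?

Step 1: Generator accumulates running sum:
  item=1: total = 1, yield 1
  item=2: total = 3, yield 3
  item=3: total = 6, yield 6
  item=4: total = 10, yield 10
  item=5: total = 15, yield 15
  item=6: total = 21, yield 21
Therefore res = [1, 3, 6, 10, 15, 21].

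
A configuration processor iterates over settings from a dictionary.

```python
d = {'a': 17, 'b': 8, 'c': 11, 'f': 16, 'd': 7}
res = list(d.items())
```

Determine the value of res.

Step 1: d.items() returns (key, value) pairs in insertion order.
Therefore res = [('a', 17), ('b', 8), ('c', 11), ('f', 16), ('d', 7)].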